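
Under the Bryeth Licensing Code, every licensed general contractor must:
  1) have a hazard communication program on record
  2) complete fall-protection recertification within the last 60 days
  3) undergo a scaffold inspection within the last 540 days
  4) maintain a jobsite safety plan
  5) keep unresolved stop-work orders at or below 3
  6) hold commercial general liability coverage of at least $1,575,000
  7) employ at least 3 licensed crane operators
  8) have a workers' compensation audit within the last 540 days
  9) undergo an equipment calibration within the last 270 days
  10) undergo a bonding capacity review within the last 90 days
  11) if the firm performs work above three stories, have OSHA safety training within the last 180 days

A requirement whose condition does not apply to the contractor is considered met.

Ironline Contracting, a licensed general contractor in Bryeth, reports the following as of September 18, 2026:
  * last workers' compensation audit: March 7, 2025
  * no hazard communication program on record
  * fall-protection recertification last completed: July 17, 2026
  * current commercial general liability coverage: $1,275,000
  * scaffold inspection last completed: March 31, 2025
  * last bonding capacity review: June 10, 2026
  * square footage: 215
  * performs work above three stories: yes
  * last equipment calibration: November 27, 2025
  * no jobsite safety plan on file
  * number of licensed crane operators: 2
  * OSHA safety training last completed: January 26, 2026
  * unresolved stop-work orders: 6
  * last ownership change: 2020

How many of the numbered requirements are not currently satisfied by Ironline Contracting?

10

1. hazard communication program absent → not met
2. fall-protection recertification 63 days ago vs limit 60 → not met
3. scaffold inspection 536 days ago vs limit 540 → met
4. jobsite safety plan absent → not met
5. unresolved stop-work orders 6 > 3 → not met
6. commercial general liability coverage $1,275,000 < $1,575,000 → not met
7. licensed crane operators 2 < 3 → not met
8. workers' compensation audit 560 days ago vs limit 540 → not met
9. equipment calibration 295 days ago vs limit 270 → not met
10. bonding capacity review 100 days ago vs limit 90 → not met
11. condition 'performs work above three stories' holds; OSHA safety training 235 days ago vs limit 180 → not met
Not met: 10 of 11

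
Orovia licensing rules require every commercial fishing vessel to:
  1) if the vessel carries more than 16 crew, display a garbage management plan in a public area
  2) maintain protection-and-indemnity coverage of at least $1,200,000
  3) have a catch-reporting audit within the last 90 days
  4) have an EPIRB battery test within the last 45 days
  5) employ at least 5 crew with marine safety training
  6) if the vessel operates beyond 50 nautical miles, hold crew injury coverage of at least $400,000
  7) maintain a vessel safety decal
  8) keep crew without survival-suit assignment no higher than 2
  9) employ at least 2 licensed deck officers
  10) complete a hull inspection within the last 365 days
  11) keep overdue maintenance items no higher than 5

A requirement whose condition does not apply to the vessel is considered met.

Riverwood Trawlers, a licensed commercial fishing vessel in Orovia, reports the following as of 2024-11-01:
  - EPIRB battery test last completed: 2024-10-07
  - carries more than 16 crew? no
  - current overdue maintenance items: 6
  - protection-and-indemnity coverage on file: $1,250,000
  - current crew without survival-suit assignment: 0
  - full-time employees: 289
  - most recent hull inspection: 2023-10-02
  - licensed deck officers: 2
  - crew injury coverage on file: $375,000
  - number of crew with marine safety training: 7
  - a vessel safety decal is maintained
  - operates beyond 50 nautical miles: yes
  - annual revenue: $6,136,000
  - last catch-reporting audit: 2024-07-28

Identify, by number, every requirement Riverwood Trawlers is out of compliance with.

1. condition 'carries more than 16 crew' does not hold → requirement n/a → met
2. protection-and-indemnity coverage $1,250,000 ≥ $1,200,000 → met
3. catch-reporting audit 96 days ago vs limit 90 → not met
4. EPIRB battery test 25 days ago vs limit 45 → met
5. crew with marine safety training 7 ≥ 5 → met
6. condition 'operates beyond 50 nautical miles' holds; crew injury coverage $375,000 < $400,000 → not met
7. vessel safety decal present → met
8. crew without survival-suit assignment 0 ≤ 2 → met
9. licensed deck officers 2 ≥ 2 → met
10. hull inspection 396 days ago vs limit 365 → not met
11. overdue maintenance items 6 > 5 → not met
Not met: 3, 6, 10, 11

3, 6, 10, 11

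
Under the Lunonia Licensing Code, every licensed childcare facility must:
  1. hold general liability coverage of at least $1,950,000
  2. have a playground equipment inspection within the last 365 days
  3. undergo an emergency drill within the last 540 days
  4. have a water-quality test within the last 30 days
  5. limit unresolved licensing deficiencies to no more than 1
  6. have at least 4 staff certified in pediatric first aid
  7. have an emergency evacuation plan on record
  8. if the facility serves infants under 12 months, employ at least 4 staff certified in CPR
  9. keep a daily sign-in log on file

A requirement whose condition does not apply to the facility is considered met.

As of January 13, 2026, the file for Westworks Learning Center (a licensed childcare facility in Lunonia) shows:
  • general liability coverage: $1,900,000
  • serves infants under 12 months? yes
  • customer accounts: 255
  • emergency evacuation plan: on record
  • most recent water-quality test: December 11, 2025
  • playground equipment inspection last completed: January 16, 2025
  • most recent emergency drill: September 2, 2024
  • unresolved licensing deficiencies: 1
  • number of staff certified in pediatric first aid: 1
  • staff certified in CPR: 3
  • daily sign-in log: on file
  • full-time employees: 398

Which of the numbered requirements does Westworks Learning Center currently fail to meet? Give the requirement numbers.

1. general liability coverage $1,900,000 < $1,950,000 → not met
2. playground equipment inspection 362 days ago vs limit 365 → met
3. emergency drill 498 days ago vs limit 540 → met
4. water-quality test 33 days ago vs limit 30 → not met
5. unresolved licensing deficiencies 1 ≤ 1 → met
6. staff certified in pediatric first aid 1 < 4 → not met
7. emergency evacuation plan present → met
8. condition 'serves infants under 12 months' holds; staff certified in CPR 3 < 4 → not met
9. daily sign-in log present → met
Not met: 1, 4, 6, 8

1, 4, 6, 8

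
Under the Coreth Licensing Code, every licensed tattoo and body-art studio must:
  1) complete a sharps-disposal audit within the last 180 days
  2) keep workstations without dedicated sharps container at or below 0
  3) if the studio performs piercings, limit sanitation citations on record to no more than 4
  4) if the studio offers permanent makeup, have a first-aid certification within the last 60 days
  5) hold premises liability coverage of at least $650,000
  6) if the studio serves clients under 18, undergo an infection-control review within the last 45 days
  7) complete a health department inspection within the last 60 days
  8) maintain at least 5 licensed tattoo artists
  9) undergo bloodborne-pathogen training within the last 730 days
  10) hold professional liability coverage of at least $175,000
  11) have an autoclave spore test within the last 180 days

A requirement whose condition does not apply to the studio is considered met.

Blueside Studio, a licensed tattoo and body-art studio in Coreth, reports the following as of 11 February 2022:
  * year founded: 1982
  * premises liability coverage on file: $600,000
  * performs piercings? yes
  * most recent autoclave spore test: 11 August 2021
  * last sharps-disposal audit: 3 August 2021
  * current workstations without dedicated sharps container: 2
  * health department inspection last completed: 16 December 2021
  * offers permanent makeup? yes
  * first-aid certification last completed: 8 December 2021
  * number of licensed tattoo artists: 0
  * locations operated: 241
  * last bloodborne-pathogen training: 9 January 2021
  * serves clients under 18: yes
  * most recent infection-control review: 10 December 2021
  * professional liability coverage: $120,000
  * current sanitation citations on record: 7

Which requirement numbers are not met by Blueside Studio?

1, 2, 3, 4, 5, 6, 8, 10, 11

1. sharps-disposal audit 192 days ago vs limit 180 → not met
2. workstations without dedicated sharps container 2 > 0 → not met
3. condition 'performs piercings' holds; sanitation citations on record 7 > 4 → not met
4. condition 'offers permanent makeup' holds; first-aid certification 65 days ago vs limit 60 → not met
5. premises liability coverage $600,000 < $650,000 → not met
6. condition 'serves clients under 18' holds; infection-control review 63 days ago vs limit 45 → not met
7. health department inspection 57 days ago vs limit 60 → met
8. licensed tattoo artists 0 < 5 → not met
9. bloodborne-pathogen training 398 days ago vs limit 730 → met
10. professional liability coverage $120,000 < $175,000 → not met
11. autoclave spore test 184 days ago vs limit 180 → not met
Not met: 1, 2, 3, 4, 5, 6, 8, 10, 11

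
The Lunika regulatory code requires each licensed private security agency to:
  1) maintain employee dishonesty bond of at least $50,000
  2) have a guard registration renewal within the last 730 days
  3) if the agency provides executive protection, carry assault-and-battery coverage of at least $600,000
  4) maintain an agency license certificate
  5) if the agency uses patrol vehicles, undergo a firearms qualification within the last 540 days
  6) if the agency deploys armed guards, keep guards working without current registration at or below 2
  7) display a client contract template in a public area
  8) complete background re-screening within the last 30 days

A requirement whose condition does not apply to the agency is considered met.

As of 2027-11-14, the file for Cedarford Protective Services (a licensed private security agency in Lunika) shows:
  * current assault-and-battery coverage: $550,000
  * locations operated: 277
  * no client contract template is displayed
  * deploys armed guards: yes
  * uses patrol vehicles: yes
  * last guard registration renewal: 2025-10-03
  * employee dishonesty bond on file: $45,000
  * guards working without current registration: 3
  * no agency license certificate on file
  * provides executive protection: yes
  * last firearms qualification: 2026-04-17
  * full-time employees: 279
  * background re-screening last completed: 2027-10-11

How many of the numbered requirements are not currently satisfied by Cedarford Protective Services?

1. employee dishonesty bond $45,000 < $50,000 → not met
2. guard registration renewal 772 days ago vs limit 730 → not met
3. condition 'provides executive protection' holds; assault-and-battery coverage $550,000 < $600,000 → not met
4. agency license certificate absent → not met
5. condition 'uses patrol vehicles' holds; firearms qualification 576 days ago vs limit 540 → not met
6. condition 'deploys armed guards' holds; guards working without current registration 3 > 2 → not met
7. client contract template absent → not met
8. background re-screening 34 days ago vs limit 30 → not met
Not met: 8 of 8

8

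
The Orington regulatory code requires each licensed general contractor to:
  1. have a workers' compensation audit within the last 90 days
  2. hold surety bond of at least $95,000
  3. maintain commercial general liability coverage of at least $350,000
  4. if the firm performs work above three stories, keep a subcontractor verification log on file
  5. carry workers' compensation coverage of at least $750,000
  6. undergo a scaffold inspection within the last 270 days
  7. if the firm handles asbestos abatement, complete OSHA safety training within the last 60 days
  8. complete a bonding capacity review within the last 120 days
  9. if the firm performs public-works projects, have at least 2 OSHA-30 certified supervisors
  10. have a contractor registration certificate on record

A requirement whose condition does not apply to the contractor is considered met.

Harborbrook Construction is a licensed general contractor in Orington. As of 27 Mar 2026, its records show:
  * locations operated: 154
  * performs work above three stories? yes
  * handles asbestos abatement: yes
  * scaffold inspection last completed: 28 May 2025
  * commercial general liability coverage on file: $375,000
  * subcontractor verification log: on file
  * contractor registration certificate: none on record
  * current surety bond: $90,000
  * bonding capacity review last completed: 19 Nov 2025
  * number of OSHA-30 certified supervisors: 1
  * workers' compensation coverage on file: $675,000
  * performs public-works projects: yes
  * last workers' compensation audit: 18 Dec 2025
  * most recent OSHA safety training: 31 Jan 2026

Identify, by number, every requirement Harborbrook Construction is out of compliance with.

1, 2, 5, 6, 8, 9, 10

1. workers' compensation audit 99 days ago vs limit 90 → not met
2. surety bond $90,000 < $95,000 → not met
3. commercial general liability coverage $375,000 ≥ $350,000 → met
4. condition 'performs work above three stories' holds; subcontractor verification log present → met
5. workers' compensation coverage $675,000 < $750,000 → not met
6. scaffold inspection 303 days ago vs limit 270 → not met
7. condition 'handles asbestos abatement' holds; OSHA safety training 55 days ago vs limit 60 → met
8. bonding capacity review 128 days ago vs limit 120 → not met
9. condition 'performs public-works projects' holds; OSHA-30 certified supervisors 1 < 2 → not met
10. contractor registration certificate absent → not met
Not met: 1, 2, 5, 6, 8, 9, 10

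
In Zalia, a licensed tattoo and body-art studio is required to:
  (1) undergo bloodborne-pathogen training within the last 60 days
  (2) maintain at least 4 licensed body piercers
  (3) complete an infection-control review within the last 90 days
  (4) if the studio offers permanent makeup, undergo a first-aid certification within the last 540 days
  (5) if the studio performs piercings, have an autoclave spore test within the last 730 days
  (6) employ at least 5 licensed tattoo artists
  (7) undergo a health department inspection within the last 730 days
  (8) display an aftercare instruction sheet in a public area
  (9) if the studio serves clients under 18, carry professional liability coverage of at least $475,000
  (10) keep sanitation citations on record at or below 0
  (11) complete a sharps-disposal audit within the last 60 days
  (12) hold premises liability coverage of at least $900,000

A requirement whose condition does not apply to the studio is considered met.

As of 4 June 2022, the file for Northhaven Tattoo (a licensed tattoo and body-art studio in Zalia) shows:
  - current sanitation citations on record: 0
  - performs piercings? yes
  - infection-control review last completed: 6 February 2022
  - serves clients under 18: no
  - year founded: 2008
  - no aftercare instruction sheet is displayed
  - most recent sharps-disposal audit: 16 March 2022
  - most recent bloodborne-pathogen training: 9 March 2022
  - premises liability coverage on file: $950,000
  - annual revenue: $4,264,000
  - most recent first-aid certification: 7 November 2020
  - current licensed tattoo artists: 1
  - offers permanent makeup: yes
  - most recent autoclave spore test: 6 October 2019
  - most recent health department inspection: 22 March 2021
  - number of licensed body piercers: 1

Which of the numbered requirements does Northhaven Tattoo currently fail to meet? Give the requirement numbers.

1. bloodborne-pathogen training 87 days ago vs limit 60 → not met
2. licensed body piercers 1 < 4 → not met
3. infection-control review 118 days ago vs limit 90 → not met
4. condition 'offers permanent makeup' holds; first-aid certification 574 days ago vs limit 540 → not met
5. condition 'performs piercings' holds; autoclave spore test 972 days ago vs limit 730 → not met
6. licensed tattoo artists 1 < 5 → not met
7. health department inspection 439 days ago vs limit 730 → met
8. aftercare instruction sheet absent → not met
9. condition 'serves clients under 18' does not hold → requirement n/a → met
10. sanitation citations on record 0 ≤ 0 → met
11. sharps-disposal audit 80 days ago vs limit 60 → not met
12. premises liability coverage $950,000 ≥ $900,000 → met
Not met: 1, 2, 3, 4, 5, 6, 8, 11

1, 2, 3, 4, 5, 6, 8, 11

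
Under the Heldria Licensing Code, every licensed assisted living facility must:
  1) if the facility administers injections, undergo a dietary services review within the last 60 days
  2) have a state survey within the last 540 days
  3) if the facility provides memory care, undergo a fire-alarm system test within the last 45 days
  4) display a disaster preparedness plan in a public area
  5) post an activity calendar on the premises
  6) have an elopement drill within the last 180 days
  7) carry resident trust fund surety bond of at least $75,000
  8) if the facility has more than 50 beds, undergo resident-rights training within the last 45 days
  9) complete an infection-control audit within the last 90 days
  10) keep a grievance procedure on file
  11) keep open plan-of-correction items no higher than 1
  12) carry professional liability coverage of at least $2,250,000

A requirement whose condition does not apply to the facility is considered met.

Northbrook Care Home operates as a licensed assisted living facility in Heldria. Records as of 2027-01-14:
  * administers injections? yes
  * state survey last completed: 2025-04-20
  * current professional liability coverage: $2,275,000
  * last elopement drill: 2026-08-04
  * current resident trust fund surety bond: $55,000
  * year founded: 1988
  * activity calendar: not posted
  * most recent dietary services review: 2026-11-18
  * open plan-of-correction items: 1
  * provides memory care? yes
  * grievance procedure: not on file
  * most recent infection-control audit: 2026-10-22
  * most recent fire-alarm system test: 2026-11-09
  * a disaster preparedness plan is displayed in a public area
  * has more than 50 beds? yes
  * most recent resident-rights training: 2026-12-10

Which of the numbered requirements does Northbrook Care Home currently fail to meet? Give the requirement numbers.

2, 3, 5, 7, 10

1. condition 'administers injections' holds; dietary services review 57 days ago vs limit 60 → met
2. state survey 634 days ago vs limit 540 → not met
3. condition 'provides memory care' holds; fire-alarm system test 66 days ago vs limit 45 → not met
4. disaster preparedness plan present → met
5. activity calendar absent → not met
6. elopement drill 163 days ago vs limit 180 → met
7. resident trust fund surety bond $55,000 < $75,000 → not met
8. condition 'has more than 50 beds' holds; resident-rights training 35 days ago vs limit 45 → met
9. infection-control audit 84 days ago vs limit 90 → met
10. grievance procedure absent → not met
11. open plan-of-correction items 1 ≤ 1 → met
12. professional liability coverage $2,275,000 ≥ $2,250,000 → met
Not met: 2, 3, 5, 7, 10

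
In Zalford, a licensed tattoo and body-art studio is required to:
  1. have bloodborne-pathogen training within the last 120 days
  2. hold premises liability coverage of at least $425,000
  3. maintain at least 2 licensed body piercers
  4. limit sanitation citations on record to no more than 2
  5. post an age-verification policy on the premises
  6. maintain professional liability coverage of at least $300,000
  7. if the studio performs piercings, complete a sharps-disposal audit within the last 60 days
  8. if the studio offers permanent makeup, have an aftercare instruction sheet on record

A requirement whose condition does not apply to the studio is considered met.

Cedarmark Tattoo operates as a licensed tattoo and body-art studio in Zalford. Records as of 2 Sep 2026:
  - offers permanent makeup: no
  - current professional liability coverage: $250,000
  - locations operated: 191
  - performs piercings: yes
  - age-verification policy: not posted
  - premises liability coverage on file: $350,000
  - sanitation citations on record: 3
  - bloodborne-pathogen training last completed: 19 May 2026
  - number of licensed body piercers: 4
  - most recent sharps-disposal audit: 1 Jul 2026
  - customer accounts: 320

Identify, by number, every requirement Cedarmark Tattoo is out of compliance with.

2, 4, 5, 6, 7

1. bloodborne-pathogen training 106 days ago vs limit 120 → met
2. premises liability coverage $350,000 < $425,000 → not met
3. licensed body piercers 4 ≥ 2 → met
4. sanitation citations on record 3 > 2 → not met
5. age-verification policy absent → not met
6. professional liability coverage $250,000 < $300,000 → not met
7. condition 'performs piercings' holds; sharps-disposal audit 63 days ago vs limit 60 → not met
8. condition 'offers permanent makeup' does not hold → requirement n/a → met
Not met: 2, 4, 5, 6, 7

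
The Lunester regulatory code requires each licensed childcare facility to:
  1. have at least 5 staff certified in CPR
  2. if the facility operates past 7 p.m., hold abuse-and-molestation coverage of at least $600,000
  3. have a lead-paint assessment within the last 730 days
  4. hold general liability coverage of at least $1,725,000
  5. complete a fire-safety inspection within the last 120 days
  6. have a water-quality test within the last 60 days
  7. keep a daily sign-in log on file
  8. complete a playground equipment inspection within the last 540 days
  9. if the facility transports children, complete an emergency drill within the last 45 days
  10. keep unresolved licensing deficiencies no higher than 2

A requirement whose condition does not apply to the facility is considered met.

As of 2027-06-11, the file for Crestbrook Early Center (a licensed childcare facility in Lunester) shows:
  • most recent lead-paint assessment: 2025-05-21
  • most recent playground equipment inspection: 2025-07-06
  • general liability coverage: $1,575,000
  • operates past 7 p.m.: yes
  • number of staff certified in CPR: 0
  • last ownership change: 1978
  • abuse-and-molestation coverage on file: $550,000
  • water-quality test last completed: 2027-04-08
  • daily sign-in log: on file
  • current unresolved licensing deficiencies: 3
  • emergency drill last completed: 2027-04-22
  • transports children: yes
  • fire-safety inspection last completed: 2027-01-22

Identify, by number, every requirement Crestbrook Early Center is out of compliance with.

1, 2, 3, 4, 5, 6, 8, 9, 10

1. staff certified in CPR 0 < 5 → not met
2. condition 'operates past 7 p.m.' holds; abuse-and-molestation coverage $550,000 < $600,000 → not met
3. lead-paint assessment 751 days ago vs limit 730 → not met
4. general liability coverage $1,575,000 < $1,725,000 → not met
5. fire-safety inspection 140 days ago vs limit 120 → not met
6. water-quality test 64 days ago vs limit 60 → not met
7. daily sign-in log present → met
8. playground equipment inspection 705 days ago vs limit 540 → not met
9. condition 'transports children' holds; emergency drill 50 days ago vs limit 45 → not met
10. unresolved licensing deficiencies 3 > 2 → not met
Not met: 1, 2, 3, 4, 5, 6, 8, 9, 10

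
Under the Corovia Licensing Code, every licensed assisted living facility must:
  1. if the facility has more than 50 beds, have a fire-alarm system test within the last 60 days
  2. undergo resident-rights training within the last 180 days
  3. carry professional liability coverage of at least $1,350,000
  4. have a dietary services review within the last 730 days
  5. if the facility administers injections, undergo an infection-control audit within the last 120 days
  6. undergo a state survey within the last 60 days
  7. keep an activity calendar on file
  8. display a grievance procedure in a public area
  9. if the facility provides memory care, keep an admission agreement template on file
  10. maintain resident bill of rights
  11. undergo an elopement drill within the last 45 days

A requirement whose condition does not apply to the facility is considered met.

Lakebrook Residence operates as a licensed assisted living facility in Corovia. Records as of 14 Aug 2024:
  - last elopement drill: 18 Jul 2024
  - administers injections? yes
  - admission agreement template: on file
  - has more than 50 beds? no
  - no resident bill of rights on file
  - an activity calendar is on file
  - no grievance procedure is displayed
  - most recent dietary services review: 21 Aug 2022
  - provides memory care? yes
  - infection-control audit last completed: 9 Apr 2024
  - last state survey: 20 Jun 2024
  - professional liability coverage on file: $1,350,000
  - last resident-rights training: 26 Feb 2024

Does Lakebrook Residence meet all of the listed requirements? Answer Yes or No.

No

1. condition 'has more than 50 beds' does not hold → requirement n/a → met
2. resident-rights training 170 days ago vs limit 180 → met
3. professional liability coverage $1,350,000 ≥ $1,350,000 → met
4. dietary services review 724 days ago vs limit 730 → met
5. condition 'administers injections' holds; infection-control audit 127 days ago vs limit 120 → not met
6. state survey 55 days ago vs limit 60 → met
7. activity calendar present → met
8. grievance procedure absent → not met
9. condition 'provides memory care' holds; admission agreement template present → met
10. resident bill of rights absent → not met
11. elopement drill 27 days ago vs limit 45 → met
Not met: 5, 8, 10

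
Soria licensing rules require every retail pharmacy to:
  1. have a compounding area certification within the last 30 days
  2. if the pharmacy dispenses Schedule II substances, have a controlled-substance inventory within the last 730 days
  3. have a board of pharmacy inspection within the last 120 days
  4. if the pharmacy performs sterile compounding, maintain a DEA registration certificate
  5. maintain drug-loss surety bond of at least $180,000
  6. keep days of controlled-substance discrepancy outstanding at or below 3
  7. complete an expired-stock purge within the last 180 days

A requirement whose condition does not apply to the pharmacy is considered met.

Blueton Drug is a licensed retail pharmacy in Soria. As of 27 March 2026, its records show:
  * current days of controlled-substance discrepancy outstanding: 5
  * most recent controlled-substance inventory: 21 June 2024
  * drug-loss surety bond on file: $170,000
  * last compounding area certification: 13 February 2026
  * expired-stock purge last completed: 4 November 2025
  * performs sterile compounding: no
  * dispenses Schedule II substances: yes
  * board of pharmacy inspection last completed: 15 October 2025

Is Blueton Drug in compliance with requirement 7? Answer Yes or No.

Yes

7. expired-stock purge 143 days ago vs limit 180 → met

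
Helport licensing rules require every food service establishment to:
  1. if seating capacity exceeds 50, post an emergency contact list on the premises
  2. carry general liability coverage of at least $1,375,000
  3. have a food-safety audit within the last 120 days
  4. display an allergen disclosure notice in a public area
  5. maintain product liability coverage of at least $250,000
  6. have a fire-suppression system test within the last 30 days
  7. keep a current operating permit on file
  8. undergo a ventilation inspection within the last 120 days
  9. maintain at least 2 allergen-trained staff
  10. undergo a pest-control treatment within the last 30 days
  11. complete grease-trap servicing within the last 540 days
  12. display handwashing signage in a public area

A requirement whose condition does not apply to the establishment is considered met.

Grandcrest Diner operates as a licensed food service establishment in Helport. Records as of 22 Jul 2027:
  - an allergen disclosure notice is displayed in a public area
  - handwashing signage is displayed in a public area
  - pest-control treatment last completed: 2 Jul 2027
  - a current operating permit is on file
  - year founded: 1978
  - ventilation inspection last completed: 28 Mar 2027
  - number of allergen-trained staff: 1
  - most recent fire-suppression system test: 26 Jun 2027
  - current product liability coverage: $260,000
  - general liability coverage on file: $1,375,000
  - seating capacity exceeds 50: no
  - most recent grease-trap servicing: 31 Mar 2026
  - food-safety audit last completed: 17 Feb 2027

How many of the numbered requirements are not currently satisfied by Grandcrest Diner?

1. condition 'seating capacity exceeds 50' does not hold → requirement n/a → met
2. general liability coverage $1,375,000 ≥ $1,375,000 → met
3. food-safety audit 155 days ago vs limit 120 → not met
4. allergen disclosure notice present → met
5. product liability coverage $260,000 ≥ $250,000 → met
6. fire-suppression system test 26 days ago vs limit 30 → met
7. current operating permit present → met
8. ventilation inspection 116 days ago vs limit 120 → met
9. allergen-trained staff 1 < 2 → not met
10. pest-control treatment 20 days ago vs limit 30 → met
11. grease-trap servicing 478 days ago vs limit 540 → met
12. handwashing signage present → met
Not met: 2 of 12

2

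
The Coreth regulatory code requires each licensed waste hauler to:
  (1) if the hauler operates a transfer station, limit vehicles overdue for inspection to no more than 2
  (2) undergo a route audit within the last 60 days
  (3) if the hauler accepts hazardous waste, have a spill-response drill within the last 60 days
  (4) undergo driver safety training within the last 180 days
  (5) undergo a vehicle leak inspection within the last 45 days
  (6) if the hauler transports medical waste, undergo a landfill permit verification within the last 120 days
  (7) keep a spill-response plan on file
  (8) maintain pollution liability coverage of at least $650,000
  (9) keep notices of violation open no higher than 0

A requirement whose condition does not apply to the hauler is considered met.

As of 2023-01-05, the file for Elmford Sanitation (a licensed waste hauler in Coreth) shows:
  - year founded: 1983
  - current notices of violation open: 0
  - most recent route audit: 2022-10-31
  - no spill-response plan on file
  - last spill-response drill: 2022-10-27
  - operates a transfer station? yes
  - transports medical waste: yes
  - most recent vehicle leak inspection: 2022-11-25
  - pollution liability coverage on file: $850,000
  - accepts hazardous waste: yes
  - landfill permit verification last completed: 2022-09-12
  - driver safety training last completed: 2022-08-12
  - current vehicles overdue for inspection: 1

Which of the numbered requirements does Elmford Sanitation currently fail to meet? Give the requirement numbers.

2, 3, 7

1. condition 'operates a transfer station' holds; vehicles overdue for inspection 1 ≤ 2 → met
2. route audit 66 days ago vs limit 60 → not met
3. condition 'accepts hazardous waste' holds; spill-response drill 70 days ago vs limit 60 → not met
4. driver safety training 146 days ago vs limit 180 → met
5. vehicle leak inspection 41 days ago vs limit 45 → met
6. condition 'transports medical waste' holds; landfill permit verification 115 days ago vs limit 120 → met
7. spill-response plan absent → not met
8. pollution liability coverage $850,000 ≥ $650,000 → met
9. notices of violation open 0 ≤ 0 → met
Not met: 2, 3, 7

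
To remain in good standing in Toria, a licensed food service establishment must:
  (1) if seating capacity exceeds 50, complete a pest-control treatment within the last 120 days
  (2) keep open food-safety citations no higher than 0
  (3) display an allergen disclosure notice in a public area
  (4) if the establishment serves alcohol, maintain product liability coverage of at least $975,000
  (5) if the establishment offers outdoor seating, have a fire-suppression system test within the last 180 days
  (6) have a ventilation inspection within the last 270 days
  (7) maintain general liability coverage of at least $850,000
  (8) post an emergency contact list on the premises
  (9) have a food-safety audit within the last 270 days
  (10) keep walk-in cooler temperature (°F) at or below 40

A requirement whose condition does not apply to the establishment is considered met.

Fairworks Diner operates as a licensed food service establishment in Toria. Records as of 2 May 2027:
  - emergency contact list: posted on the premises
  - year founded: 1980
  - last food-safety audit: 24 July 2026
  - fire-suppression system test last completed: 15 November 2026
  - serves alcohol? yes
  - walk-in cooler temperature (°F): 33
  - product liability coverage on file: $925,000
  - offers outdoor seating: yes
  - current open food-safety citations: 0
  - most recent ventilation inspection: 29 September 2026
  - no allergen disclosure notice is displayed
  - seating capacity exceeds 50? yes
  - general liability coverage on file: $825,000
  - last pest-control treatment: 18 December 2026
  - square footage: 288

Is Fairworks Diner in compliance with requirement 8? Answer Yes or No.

Yes

8. emergency contact list present → met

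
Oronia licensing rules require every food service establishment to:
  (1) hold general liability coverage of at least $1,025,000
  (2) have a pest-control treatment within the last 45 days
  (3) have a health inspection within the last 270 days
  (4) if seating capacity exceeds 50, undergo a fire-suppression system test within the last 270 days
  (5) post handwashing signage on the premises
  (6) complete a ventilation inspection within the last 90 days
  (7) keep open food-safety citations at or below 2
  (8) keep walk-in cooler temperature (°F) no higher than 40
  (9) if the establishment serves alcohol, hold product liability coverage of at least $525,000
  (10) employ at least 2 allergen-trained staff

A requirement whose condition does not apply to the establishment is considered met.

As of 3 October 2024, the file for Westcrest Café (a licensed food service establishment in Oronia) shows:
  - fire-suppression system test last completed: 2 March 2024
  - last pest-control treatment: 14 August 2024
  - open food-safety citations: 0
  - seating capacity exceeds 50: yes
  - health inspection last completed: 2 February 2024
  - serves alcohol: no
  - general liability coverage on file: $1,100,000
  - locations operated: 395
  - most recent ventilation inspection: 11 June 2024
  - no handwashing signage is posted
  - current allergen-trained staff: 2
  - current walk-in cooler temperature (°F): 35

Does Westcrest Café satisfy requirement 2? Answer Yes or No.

No

2. pest-control treatment 50 days ago vs limit 45 → not met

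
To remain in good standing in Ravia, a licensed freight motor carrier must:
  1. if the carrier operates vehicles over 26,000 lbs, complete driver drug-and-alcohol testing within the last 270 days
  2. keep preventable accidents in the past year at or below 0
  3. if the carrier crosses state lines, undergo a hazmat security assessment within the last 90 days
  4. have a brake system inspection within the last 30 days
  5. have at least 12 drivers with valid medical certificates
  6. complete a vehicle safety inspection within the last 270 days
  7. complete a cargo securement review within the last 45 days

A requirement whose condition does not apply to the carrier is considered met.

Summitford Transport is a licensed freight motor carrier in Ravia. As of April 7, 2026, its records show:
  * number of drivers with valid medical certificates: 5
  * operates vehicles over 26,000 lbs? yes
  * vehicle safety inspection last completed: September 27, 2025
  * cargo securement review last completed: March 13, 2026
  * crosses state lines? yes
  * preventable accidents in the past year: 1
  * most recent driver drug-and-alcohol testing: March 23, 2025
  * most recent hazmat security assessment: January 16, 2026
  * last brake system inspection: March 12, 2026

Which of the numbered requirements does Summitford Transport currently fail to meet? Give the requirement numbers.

1. condition 'operates vehicles over 26,000 lbs' holds; driver drug-and-alcohol testing 380 days ago vs limit 270 → not met
2. preventable accidents in the past year 1 > 0 → not met
3. condition 'crosses state lines' holds; hazmat security assessment 81 days ago vs limit 90 → met
4. brake system inspection 26 days ago vs limit 30 → met
5. drivers with valid medical certificates 5 < 12 → not met
6. vehicle safety inspection 192 days ago vs limit 270 → met
7. cargo securement review 25 days ago vs limit 45 → met
Not met: 1, 2, 5

1, 2, 5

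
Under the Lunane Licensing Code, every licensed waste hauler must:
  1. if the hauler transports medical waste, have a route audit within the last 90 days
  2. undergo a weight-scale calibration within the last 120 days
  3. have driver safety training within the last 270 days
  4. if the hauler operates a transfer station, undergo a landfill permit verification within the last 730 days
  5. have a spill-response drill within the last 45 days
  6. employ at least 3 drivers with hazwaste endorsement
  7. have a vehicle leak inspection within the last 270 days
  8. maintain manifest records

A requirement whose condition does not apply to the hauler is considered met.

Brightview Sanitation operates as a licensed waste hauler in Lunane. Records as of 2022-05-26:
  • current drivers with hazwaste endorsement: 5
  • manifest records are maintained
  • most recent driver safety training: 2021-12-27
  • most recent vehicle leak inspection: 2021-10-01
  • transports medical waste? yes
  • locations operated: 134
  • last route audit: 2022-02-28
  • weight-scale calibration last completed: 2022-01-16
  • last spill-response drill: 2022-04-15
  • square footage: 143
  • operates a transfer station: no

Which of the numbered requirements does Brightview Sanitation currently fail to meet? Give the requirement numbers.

1. condition 'transports medical waste' holds; route audit 87 days ago vs limit 90 → met
2. weight-scale calibration 130 days ago vs limit 120 → not met
3. driver safety training 150 days ago vs limit 270 → met
4. condition 'operates a transfer station' does not hold → requirement n/a → met
5. spill-response drill 41 days ago vs limit 45 → met
6. drivers with hazwaste endorsement 5 ≥ 3 → met
7. vehicle leak inspection 237 days ago vs limit 270 → met
8. manifest records present → met
Not met: 2

2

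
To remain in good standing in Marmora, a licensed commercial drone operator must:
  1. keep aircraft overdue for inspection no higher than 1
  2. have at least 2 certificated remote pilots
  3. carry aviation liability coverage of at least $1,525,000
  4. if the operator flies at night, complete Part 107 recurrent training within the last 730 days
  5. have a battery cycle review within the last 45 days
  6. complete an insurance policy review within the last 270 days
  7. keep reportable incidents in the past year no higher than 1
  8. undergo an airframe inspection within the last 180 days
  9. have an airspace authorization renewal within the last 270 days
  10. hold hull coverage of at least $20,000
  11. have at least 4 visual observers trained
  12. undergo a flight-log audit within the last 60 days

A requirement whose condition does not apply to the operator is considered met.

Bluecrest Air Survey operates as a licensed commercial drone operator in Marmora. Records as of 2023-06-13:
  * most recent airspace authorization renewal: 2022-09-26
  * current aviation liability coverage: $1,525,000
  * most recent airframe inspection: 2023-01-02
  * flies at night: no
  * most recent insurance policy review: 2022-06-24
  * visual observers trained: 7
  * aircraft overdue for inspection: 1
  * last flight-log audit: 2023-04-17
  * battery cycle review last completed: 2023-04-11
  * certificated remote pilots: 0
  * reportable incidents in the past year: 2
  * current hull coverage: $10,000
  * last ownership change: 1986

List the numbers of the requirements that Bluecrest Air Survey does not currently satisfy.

1. aircraft overdue for inspection 1 ≤ 1 → met
2. certificated remote pilots 0 < 2 → not met
3. aviation liability coverage $1,525,000 ≥ $1,525,000 → met
4. condition 'flies at night' does not hold → requirement n/a → met
5. battery cycle review 63 days ago vs limit 45 → not met
6. insurance policy review 354 days ago vs limit 270 → not met
7. reportable incidents in the past year 2 > 1 → not met
8. airframe inspection 162 days ago vs limit 180 → met
9. airspace authorization renewal 260 days ago vs limit 270 → met
10. hull coverage $10,000 < $20,000 → not met
11. visual observers trained 7 ≥ 4 → met
12. flight-log audit 57 days ago vs limit 60 → met
Not met: 2, 5, 6, 7, 10

2, 5, 6, 7, 10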